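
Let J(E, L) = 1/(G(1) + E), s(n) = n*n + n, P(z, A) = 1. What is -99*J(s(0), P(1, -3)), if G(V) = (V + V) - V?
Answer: -99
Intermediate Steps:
G(V) = V (G(V) = 2*V - V = V)
s(n) = n + n² (s(n) = n² + n = n + n²)
J(E, L) = 1/(1 + E)
-99*J(s(0), P(1, -3)) = -99/(1 + 0*(1 + 0)) = -99/(1 + 0*1) = -99/(1 + 0) = -99/1 = -99*1 = -99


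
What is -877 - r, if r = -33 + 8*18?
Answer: -988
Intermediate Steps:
r = 111 (r = -33 + 144 = 111)
-877 - r = -877 - 1*111 = -877 - 111 = -988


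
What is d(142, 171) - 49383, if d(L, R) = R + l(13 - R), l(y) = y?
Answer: -49370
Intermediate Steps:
d(L, R) = 13 (d(L, R) = R + (13 - R) = 13)
d(142, 171) - 49383 = 13 - 49383 = -49370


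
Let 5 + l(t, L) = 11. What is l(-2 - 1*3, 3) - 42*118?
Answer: -4950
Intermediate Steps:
l(t, L) = 6 (l(t, L) = -5 + 11 = 6)
l(-2 - 1*3, 3) - 42*118 = 6 - 42*118 = 6 - 4956 = -4950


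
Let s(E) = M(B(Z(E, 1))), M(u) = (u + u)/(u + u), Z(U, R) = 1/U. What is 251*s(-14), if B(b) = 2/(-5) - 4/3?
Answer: 251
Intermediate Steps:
B(b) = -26/15 (B(b) = 2*(-⅕) - 4*⅓ = -⅖ - 4/3 = -26/15)
M(u) = 1 (M(u) = (2*u)/((2*u)) = (2*u)*(1/(2*u)) = 1)
s(E) = 1
251*s(-14) = 251*1 = 251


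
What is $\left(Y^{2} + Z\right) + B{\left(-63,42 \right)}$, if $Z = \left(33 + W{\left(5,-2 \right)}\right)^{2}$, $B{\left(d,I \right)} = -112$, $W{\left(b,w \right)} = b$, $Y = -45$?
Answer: $3357$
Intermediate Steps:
$Z = 1444$ ($Z = \left(33 + 5\right)^{2} = 38^{2} = 1444$)
$\left(Y^{2} + Z\right) + B{\left(-63,42 \right)} = \left(\left(-45\right)^{2} + 1444\right) - 112 = \left(2025 + 1444\right) - 112 = 3469 - 112 = 3357$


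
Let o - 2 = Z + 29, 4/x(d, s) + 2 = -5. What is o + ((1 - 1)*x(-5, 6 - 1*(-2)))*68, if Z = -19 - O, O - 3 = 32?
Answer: -23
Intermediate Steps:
O = 35 (O = 3 + 32 = 35)
x(d, s) = -4/7 (x(d, s) = 4/(-2 - 5) = 4/(-7) = 4*(-⅐) = -4/7)
Z = -54 (Z = -19 - 1*35 = -19 - 35 = -54)
o = -23 (o = 2 + (-54 + 29) = 2 - 25 = -23)
o + ((1 - 1)*x(-5, 6 - 1*(-2)))*68 = -23 + ((1 - 1)*(-4/7))*68 = -23 + (0*(-4/7))*68 = -23 + 0*68 = -23 + 0 = -23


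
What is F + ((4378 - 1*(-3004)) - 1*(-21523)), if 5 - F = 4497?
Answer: 24413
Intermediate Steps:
F = -4492 (F = 5 - 1*4497 = 5 - 4497 = -4492)
F + ((4378 - 1*(-3004)) - 1*(-21523)) = -4492 + ((4378 - 1*(-3004)) - 1*(-21523)) = -4492 + ((4378 + 3004) + 21523) = -4492 + (7382 + 21523) = -4492 + 28905 = 24413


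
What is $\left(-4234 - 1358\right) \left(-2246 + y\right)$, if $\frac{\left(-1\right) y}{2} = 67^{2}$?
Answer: $62764608$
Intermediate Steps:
$y = -8978$ ($y = - 2 \cdot 67^{2} = \left(-2\right) 4489 = -8978$)
$\left(-4234 - 1358\right) \left(-2246 + y\right) = \left(-4234 - 1358\right) \left(-2246 - 8978\right) = \left(-5592\right) \left(-11224\right) = 62764608$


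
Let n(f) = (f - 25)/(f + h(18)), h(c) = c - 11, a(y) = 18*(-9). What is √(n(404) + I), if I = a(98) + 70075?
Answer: √11809929642/411 ≈ 264.41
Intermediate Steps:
a(y) = -162
I = 69913 (I = -162 + 70075 = 69913)
h(c) = -11 + c
n(f) = (-25 + f)/(7 + f) (n(f) = (f - 25)/(f + (-11 + 18)) = (-25 + f)/(f + 7) = (-25 + f)/(7 + f))
√(n(404) + I) = √((-25 + 404)/(7 + 404) + 69913) = √(379/411 + 69913) = √(28734622/411) = √11809929642/411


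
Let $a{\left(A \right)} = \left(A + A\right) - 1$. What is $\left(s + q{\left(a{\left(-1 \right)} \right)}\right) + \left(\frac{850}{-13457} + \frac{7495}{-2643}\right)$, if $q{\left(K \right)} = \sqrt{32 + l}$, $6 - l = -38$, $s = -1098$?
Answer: $- \frac{39155509163}{35566851} + 2 \sqrt{19} \approx -1092.2$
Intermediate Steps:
$l = 44$ ($l = 6 - -38 = 6 + 38 = 44$)
$a{\left(A \right)} = -1 + 2 A$ ($a{\left(A \right)} = 2 A - 1 = -1 + 2 A$)
$q{\left(K \right)} = 2 \sqrt{19}$ ($q{\left(K \right)} = \sqrt{32 + 44} = \sqrt{76} = 2 \sqrt{19}$)
$\left(s + q{\left(a{\left(-1 \right)} \right)}\right) + \left(\frac{850}{-13457} + \frac{7495}{-2643}\right) = \left(-1098 + 2 \sqrt{19}\right) + \left(\frac{850}{-13457} + \frac{7495}{-2643}\right) = \left(-1098 + 2 \sqrt{19}\right) + \left(850 \left(- \frac{1}{13457}\right) + 7495 \left(- \frac{1}{2643}\right)\right) = \left(-1098 + 2 \sqrt{19}\right) - \frac{103106765}{35566851} = - \frac{39155509163}{35566851} + 2 \sqrt{19}$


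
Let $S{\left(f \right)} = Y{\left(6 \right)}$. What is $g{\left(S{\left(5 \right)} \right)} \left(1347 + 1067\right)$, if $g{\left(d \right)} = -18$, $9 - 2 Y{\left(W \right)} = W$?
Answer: $-43452$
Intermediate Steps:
$Y{\left(W \right)} = \frac{9}{2} - \frac{W}{2}$
$S{\left(f \right)} = \frac{3}{2}$ ($S{\left(f \right)} = \frac{9}{2} - 3 = \frac{3}{2}$)
$g{\left(S{\left(5 \right)} \right)} \left(1347 + 1067\right) = - 18 \left(1347 + 1067\right) = \left(-18\right) 2414 = -43452$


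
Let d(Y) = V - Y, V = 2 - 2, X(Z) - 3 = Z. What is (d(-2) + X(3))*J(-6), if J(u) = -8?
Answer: -64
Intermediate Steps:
X(Z) = 3 + Z
V = 0
d(Y) = -Y (d(Y) = 0 - Y = -Y)
(d(-2) + X(3))*J(-6) = (-1*(-2) + (3 + 3))*(-8) = (2 + 6)*(-8) = 8*(-8) = -64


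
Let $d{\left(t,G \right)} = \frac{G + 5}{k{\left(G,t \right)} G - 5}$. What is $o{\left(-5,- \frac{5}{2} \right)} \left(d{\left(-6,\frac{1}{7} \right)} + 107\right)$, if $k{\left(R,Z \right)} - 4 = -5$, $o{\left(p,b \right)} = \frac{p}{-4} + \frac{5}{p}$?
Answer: $\frac{53}{2} \approx 26.5$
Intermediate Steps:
$o{\left(p,b \right)} = \frac{5}{p} - \frac{p}{4}$ ($o{\left(p,b \right)} = p \left(- \frac{1}{4}\right) + \frac{5}{p} = - \frac{p}{4} + \frac{5}{p} = \frac{5}{p} - \frac{p}{4}$)
$k{\left(R,Z \right)} = -1$ ($k{\left(R,Z \right)} = 4 - 5 = -1$)
$d{\left(t,G \right)} = \frac{5 + G}{-5 - G}$ ($d{\left(t,G \right)} = \frac{G + 5}{- G - 5} = \frac{5 + G}{-5 - G}$)
$o{\left(-5,- \frac{5}{2} \right)} \left(d{\left(-6,\frac{1}{7} \right)} + 107\right) = \left(\frac{5}{-5} - - \frac{5}{4}\right) \left(-1 + 107\right) = \left(5 \left(- \frac{1}{5}\right) + \frac{5}{4}\right) 106 = \left(-1 + \frac{5}{4}\right) 106 = \frac{1}{4} \cdot 106 = \frac{53}{2}$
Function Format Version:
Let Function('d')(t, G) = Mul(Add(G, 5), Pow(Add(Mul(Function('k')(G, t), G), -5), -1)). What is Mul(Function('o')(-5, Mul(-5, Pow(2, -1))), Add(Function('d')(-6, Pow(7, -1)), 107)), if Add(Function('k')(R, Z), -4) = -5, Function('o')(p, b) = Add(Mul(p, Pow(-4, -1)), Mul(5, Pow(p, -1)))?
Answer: Rational(53, 2) ≈ 26.500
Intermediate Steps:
Function('o')(p, b) = Add(Mul(5, Pow(p, -1)), Mul(Rational(-1, 4), p)) (Function('o')(p, b) = Add(Mul(p, Rational(-1, 4)), Mul(5, Pow(p, -1))) = Add(Mul(Rational(-1, 4), p), Mul(5, Pow(p, -1))) = Add(Mul(5, Pow(p, -1)), Mul(Rational(-1, 4), p)))
Function('k')(R, Z) = -1 (Function('k')(R, Z) = Add(4, -5) = -1)
Function('d')(t, G) = Mul(Pow(Add(-5, Mul(-1, G)), -1), Add(5, G)) (Function('d')(t, G) = Mul(Add(G, 5), Pow(Add(Mul(-1, G), -5), -1)) = Mul(Add(5, G), Pow(Add(-5, Mul(-1, G)), -1)) = Mul(Pow(Add(-5, Mul(-1, G)), -1), Add(5, G)))
Mul(Function('o')(-5, Mul(-5, Pow(2, -1))), Add(Function('d')(-6, Pow(7, -1)), 107)) = Mul(Add(Mul(5, Pow(-5, -1)), Mul(Rational(-1, 4), -5)), Add(-1, 107)) = Mul(Add(Mul(5, Rational(-1, 5)), Rational(5, 4)), 106) = Mul(Add(-1, Rational(5, 4)), 106) = Mul(Rational(1, 4), 106) = Rational(53, 2)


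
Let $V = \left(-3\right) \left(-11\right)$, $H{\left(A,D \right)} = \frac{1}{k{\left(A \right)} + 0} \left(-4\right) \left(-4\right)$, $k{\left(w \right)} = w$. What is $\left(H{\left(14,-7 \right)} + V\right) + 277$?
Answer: $\frac{2178}{7} \approx 311.14$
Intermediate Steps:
$H{\left(A,D \right)} = \frac{16}{A}$ ($H{\left(A,D \right)} = \frac{1}{A + 0} \left(-4\right) \left(-4\right) = \frac{1}{A} \left(-4\right) \left(-4\right) = - \frac{4}{A} \left(-4\right) = \frac{16}{A}$)
$V = 33$
$\left(H{\left(14,-7 \right)} + V\right) + 277 = \left(\frac{16}{14} + 33\right) + 277 = \left(16 \cdot \frac{1}{14} + 33\right) + 277 = \left(\frac{8}{7} + 33\right) + 277 = \frac{239}{7} + 277 = \frac{2178}{7}$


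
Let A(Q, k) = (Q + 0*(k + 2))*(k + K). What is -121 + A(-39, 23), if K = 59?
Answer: -3319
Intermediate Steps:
A(Q, k) = Q*(59 + k) (A(Q, k) = (Q + 0*(k + 2))*(k + 59) = (Q + 0*(2 + k))*(59 + k) = (Q + 0)*(59 + k) = Q*(59 + k))
-121 + A(-39, 23) = -121 - 39*(59 + 23) = -121 - 39*82 = -121 - 3198 = -3319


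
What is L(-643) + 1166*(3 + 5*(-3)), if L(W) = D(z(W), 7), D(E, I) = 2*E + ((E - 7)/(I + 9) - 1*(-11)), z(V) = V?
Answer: -122461/8 ≈ -15308.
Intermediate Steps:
D(E, I) = 11 + 2*E + (-7 + E)/(9 + I) (D(E, I) = 2*E + ((-7 + E)/(9 + I) + 11) = 2*E + (11 + (-7 + E)/(9 + I)) = 11 + 2*E + (-7 + E)/(9 + I))
L(W) = 169/16 + 33*W/16 (L(W) = (92 + 11*7 + 19*W + 2*W*7)/(9 + 7) = (92 + 77 + 19*W + 14*W)/16 = (169 + 33*W)/16 = 169/16 + 33*W/16)
L(-643) + 1166*(3 + 5*(-3)) = (169/16 + (33/16)*(-643)) + 1166*(3 + 5*(-3)) = (169/16 - 21219/16) + 1166*(3 - 15) = -10525/8 + 1166*(-12) = -10525/8 - 13992 = -122461/8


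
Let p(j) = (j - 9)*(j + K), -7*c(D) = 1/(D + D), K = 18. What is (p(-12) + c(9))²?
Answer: 252079129/15876 ≈ 15878.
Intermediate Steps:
c(D) = -1/(14*D) (c(D) = -1/(7*(D + D)) = -1/(2*D)/7 = -1/(14*D))
p(j) = (-9 + j)*(18 + j) (p(j) = (j - 9)*(j + 18) = (-9 + j)*(18 + j))
(p(-12) + c(9))² = ((-162 + (-12)² + 9*(-12)) - 1/14/9)² = ((-162 + 144 - 108) - 1/14*⅑)² = (-126 - 1/126)² = (-15877/126)² = 252079129/15876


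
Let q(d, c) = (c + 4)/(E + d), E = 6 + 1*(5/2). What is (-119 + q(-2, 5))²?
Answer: 2337841/169 ≈ 13833.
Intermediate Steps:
E = 17/2 (E = 6 + 1*(5*(½)) = 6 + 1*(5/2) = 6 + 5/2 = 17/2 ≈ 8.5000)
q(d, c) = (4 + c)/(17/2 + d) (q(d, c) = (c + 4)/(17/2 + d) = (4 + c)/(17/2 + d))
(-119 + q(-2, 5))² = (-119 + 2*(4 + 5)/(17 + 2*(-2)))² = (-119 + 2*9/(17 - 4))² = (-119 + 2*9/13)² = (-119 + 2*(1/13)*9)² = (-119 + 18/13)² = (-1529/13)² = 2337841/169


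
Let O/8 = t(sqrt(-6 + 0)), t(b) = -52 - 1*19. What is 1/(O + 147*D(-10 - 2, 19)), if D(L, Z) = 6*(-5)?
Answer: -1/4978 ≈ -0.00020088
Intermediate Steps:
t(b) = -71 (t(b) = -52 - 19 = -71)
D(L, Z) = -30
O = -568 (O = 8*(-71) = -568)
1/(O + 147*D(-10 - 2, 19)) = 1/(-568 + 147*(-30)) = 1/(-568 - 4410) = 1/(-4978) = -1/4978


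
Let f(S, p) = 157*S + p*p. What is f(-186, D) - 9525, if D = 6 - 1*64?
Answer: -35363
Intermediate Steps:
D = -58 (D = 6 - 64 = -58)
f(S, p) = p² + 157*S (f(S, p) = 157*S + p² = p² + 157*S)
f(-186, D) - 9525 = ((-58)² + 157*(-186)) - 9525 = (3364 - 29202) - 9525 = -25838 - 9525 = -35363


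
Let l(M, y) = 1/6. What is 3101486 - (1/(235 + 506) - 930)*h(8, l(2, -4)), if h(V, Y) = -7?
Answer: 2293377223/741 ≈ 3.0950e+6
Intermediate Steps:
l(M, y) = 1/6
3101486 - (1/(235 + 506) - 930)*h(8, l(2, -4)) = 3101486 - (1/(235 + 506) - 930)*(-7) = 3101486 - (1/741 - 930)*(-7) = 3101486 - (-689129)*(-7)/741 = 3101486 - 1*4823903/741 = 3101486 - 4823903/741 = 2293377223/741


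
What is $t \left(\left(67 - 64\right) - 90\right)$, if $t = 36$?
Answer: $-3132$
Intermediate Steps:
$t \left(\left(67 - 64\right) - 90\right) = 36 \left(\left(67 - 64\right) - 90\right) = 36 \left(3 - 90\right) = 36 \left(-87\right) = -3132$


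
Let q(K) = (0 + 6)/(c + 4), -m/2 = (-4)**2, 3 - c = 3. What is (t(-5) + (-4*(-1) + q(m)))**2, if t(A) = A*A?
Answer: 3721/4 ≈ 930.25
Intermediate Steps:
t(A) = A**2
c = 0 (c = 3 - 1*3 = 3 - 3 = 0)
m = -32 (m = -2*(-4)**2 = -2*16 = -32)
q(K) = 3/2 (q(K) = (0 + 6)/(0 + 4) = 6/4 = 6*(1/4) = 3/2)
(t(-5) + (-4*(-1) + q(m)))**2 = ((-5)**2 + (-4*(-1) + 3/2))**2 = (25 + (4 + 3/2))**2 = (25 + 11/2)**2 = (61/2)**2 = 3721/4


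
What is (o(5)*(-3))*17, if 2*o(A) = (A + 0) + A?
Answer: -255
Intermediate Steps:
o(A) = A (o(A) = ((A + 0) + A)/2 = (A + A)/2 = (2*A)/2 = A)
(o(5)*(-3))*17 = (5*(-3))*17 = -15*17 = -255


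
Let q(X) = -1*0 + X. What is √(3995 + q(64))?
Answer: 3*√451 ≈ 63.710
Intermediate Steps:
q(X) = X (q(X) = 0 + X = X)
√(3995 + q(64)) = √(3995 + 64) = √4059 = 3*√451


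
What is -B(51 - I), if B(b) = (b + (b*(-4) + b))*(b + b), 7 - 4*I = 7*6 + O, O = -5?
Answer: 13689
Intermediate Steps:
I = -15/2 (I = 7/4 - (7*6 - 5)/4 = 7/4 - (42 - 5)/4 = 7/4 - 1/4*37 = 7/4 - 37/4 = -15/2 ≈ -7.5000)
B(b) = -4*b**2 (B(b) = (b + (-4*b + b))*(2*b) = (b - 3*b)*(2*b) = (-2*b)*(2*b) = -4*b**2)
-B(51 - I) = -(-4)*(51 - 1*(-15/2))**2 = -(-4)*(51 + 15/2)**2 = -(-4)*(117/2)**2 = -(-4)*13689/4 = -1*(-13689) = 13689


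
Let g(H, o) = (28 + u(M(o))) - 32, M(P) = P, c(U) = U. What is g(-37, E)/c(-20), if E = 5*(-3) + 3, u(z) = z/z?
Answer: 3/20 ≈ 0.15000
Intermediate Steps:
u(z) = 1
E = -12 (E = -15 + 3 = -12)
g(H, o) = -3 (g(H, o) = (28 + 1) - 32 = 29 - 32 = -3)
g(-37, E)/c(-20) = -3/(-20) = -3*(-1/20) = 3/20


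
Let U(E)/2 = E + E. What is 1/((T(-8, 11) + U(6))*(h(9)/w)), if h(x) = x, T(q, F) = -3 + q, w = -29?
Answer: -29/117 ≈ -0.24786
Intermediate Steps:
U(E) = 4*E (U(E) = 2*(E + E) = 2*(2*E) = 4*E)
1/((T(-8, 11) + U(6))*(h(9)/w)) = 1/(((-3 - 8) + 4*6)*(9/(-29))) = 1/((-11 + 24)*(9*(-1/29))) = 1/(13*(-9/29)) = 1/(-117/29) = -29/117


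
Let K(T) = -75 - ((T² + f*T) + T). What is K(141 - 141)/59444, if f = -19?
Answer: -75/59444 ≈ -0.0012617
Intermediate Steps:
K(T) = -75 - T² + 18*T (K(T) = -75 - ((T² - 19*T) + T) = -75 - (T² - 18*T) = -75 + (-T² + 18*T) = -75 - T² + 18*T)
K(141 - 141)/59444 = (-75 - (141 - 141)² + 18*(141 - 141))/59444 = (-75 - 1*0² + 18*0)*(1/59444) = (-75 - 1*0 + 0)*(1/59444) = (-75 + 0 + 0)*(1/59444) = -75*1/59444 = -75/59444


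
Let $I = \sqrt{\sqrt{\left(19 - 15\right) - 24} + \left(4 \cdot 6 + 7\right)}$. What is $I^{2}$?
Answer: $31 + 2 i \sqrt{5} \approx 31.0 + 4.4721 i$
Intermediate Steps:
$I = \sqrt{31 + 2 i \sqrt{5}}$ ($I = \sqrt{\sqrt{4 - 24} + \left(24 + 7\right)} = \sqrt{\sqrt{-20} + 31} = \sqrt{2 i \sqrt{5} + 31} = \sqrt{31 + 2 i \sqrt{5}} \approx 5.5822 + 0.40057 i$)
$I^{2} = \left(\sqrt{31 + 2 i \sqrt{5}}\right)^{2} = 31 + 2 i \sqrt{5}$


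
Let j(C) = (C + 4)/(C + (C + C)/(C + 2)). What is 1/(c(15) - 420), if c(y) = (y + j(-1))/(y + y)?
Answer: -15/6293 ≈ -0.0023836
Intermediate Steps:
j(C) = (4 + C)/(C + 2*C/(2 + C)) (j(C) = (4 + C)/(C + (2*C)/(2 + C)) = (4 + C)/(C + 2*C/(2 + C)))
c(y) = (-1 + y)/(2*y) (c(y) = (y + (2 - 1)/(-1))/(y + y) = (y - 1*1)/((2*y)) = (y - 1)*(1/(2*y)) = (-1 + y)*(1/(2*y)) = (-1 + y)/(2*y))
1/(c(15) - 420) = 1/((1/2)*(-1 + 15)/15 - 420) = 1/((1/2)*(1/15)*14 - 420) = 1/(7/15 - 420) = 1/(-6293/15) = -15/6293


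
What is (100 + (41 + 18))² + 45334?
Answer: 70615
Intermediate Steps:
(100 + (41 + 18))² + 45334 = (100 + 59)² + 45334 = 159² + 45334 = 25281 + 45334 = 70615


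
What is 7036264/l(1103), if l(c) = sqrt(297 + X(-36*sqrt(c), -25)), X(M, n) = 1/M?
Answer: 42217584*sqrt(1103)/sqrt(11793276 - sqrt(1103)) ≈ 4.0829e+5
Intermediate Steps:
l(c) = sqrt(297 - 1/(36*sqrt(c))) (l(c) = sqrt(297 + 1/(-36*sqrt(c))) = sqrt(297 - 1/(36*sqrt(c))))
7036264/l(1103) = 7036264/((sqrt(10692 - 1/sqrt(1103))/6)) = 7036264/((sqrt(10692 - sqrt(1103)/1103)/6)) = 7036264*(6/sqrt(10692 - sqrt(1103)/1103)) = 42217584/sqrt(10692 - sqrt(1103)/1103)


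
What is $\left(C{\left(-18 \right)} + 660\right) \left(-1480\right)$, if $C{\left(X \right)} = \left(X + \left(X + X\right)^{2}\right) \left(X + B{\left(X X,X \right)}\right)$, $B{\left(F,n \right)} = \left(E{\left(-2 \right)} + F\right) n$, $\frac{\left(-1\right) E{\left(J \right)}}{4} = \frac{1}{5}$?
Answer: $11036710464$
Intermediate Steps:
$E{\left(J \right)} = - \frac{4}{5}$
$B{\left(F,n \right)} = n \left(- \frac{4}{5} + F\right)$ ($B{\left(F,n \right)} = \left(- \frac{4}{5} + F\right) n = n \left(- \frac{4}{5} + F\right)$)
$C{\left(X \right)} = \left(X + 4 X^{2}\right) \left(X + \frac{X \left(-4 + 5 X^{2}\right)}{5}\right)$ ($C{\left(X \right)} = \left(X + \left(X + X\right)^{2}\right) \left(X + \frac{X \left(-4 + 5 X X\right)}{5}\right) = \left(X + \left(2 X\right)^{2}\right) \left(X + \frac{X \left(-4 + 5 X^{2}\right)}{5}\right) = \left(X + 4 X^{2}\right) \left(X + \frac{X \left(-4 + 5 X^{2}\right)}{5}\right)$)
$\left(C{\left(-18 \right)} + 660\right) \left(-1480\right) = \left(\frac{\left(-18\right)^{2} \left(1 + 4 \left(-18\right) + 5 \left(-18\right)^{2} + 20 \left(-18\right)^{3}\right)}{5} + 660\right) \left(-1480\right) = \left(\frac{1}{5} \cdot 324 \left(1 - 72 + 5 \cdot 324 + 20 \left(-5832\right)\right) + 660\right) \left(-1480\right) = \left(\frac{1}{5} \cdot 324 \left(1 - 72 + 1620 - 116640\right) + 660\right) \left(-1480\right) = \left(\frac{1}{5} \cdot 324 \left(-115091\right) + 660\right) \left(-1480\right) = \left(- \frac{37289484}{5} + 660\right) \left(-1480\right) = \left(- \frac{37286184}{5}\right) \left(-1480\right) = 11036710464$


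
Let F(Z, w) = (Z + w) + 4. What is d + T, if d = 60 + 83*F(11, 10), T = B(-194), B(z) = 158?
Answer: 2293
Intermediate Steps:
T = 158
F(Z, w) = 4 + Z + w
d = 2135 (d = 60 + 83*(4 + 11 + 10) = 60 + 83*25 = 60 + 2075 = 2135)
d + T = 2135 + 158 = 2293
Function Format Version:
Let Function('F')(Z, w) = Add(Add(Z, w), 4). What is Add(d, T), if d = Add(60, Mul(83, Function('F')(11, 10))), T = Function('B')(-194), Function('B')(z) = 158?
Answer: 2293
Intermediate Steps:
T = 158
Function('F')(Z, w) = Add(4, Z, w)
d = 2135 (d = Add(60, Mul(83, Add(4, 11, 10))) = Add(60, Mul(83, 25)) = Add(60, 2075) = 2135)
Add(d, T) = Add(2135, 158) = 2293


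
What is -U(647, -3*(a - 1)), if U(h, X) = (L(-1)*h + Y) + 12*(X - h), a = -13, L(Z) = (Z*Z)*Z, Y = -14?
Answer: 7921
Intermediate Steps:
L(Z) = Z³ (L(Z) = Z²*Z = Z³)
U(h, X) = -14 - 13*h + 12*X (U(h, X) = ((-1)³*h - 14) + 12*(X - h) = (-h - 14) + (-12*h + 12*X) = (-14 - h) + (-12*h + 12*X) = -14 - 13*h + 12*X)
-U(647, -3*(a - 1)) = -(-14 - 13*647 + 12*(-3*(-13 - 1))) = -(-14 - 8411 + 12*(-3*(-14))) = -(-14 - 8411 + 12*42) = -(-14 - 8411 + 504) = -1*(-7921) = 7921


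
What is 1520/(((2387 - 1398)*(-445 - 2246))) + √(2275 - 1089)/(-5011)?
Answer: -1520/2661399 - √1186/5011 ≈ -0.0074437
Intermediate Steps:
1520/(((2387 - 1398)*(-445 - 2246))) + √(2275 - 1089)/(-5011) = 1520/((989*(-2691))) + √1186*(-1/5011) = 1520/(-2661399) - √1186/5011 = 1520*(-1/2661399) - √1186/5011 = -1520/2661399 - √1186/5011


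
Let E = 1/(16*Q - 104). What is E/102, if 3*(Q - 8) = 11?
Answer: 1/8432 ≈ 0.00011860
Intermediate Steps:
Q = 35/3 (Q = 8 + (⅓)*11 = 8 + 11/3 = 35/3 ≈ 11.667)
E = 3/248 (E = 1/(16*(35/3) - 104) = 1/(560/3 - 104) = 1/(248/3) = 3/248 ≈ 0.012097)
E/102 = (3/248)/102 = (3/248)*(1/102) = 1/8432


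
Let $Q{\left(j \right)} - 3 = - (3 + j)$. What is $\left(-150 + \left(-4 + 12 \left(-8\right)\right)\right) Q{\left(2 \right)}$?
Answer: $500$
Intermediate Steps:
$Q{\left(j \right)} = - j$ ($Q{\left(j \right)} = 3 - \left(3 + j\right) = - j$)
$\left(-150 + \left(-4 + 12 \left(-8\right)\right)\right) Q{\left(2 \right)} = \left(-150 + \left(-4 + 12 \left(-8\right)\right)\right) \left(\left(-1\right) 2\right) = \left(-150 - 100\right) \left(-2\right) = \left(-250\right) \left(-2\right) = 500$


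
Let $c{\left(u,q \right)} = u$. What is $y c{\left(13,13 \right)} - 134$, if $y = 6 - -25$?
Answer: $269$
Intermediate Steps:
$y = 31$ ($y = 6 + 25 = 31$)
$y c{\left(13,13 \right)} - 134 = 31 \cdot 13 - 134 = 403 - 134 = 269$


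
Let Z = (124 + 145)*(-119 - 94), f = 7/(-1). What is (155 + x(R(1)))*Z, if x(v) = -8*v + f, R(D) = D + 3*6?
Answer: 229188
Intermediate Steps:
R(D) = 18 + D (R(D) = D + 18 = 18 + D)
f = -7 (f = 7*(-1) = -7)
x(v) = -7 - 8*v (x(v) = -8*v - 7 = -7 - 8*v)
Z = -57297 (Z = 269*(-213) = -57297)
(155 + x(R(1)))*Z = (155 + (-7 - 8*(18 + 1)))*(-57297) = (155 + (-7 - 8*19))*(-57297) = (155 + (-7 - 152))*(-57297) = (155 - 159)*(-57297) = -4*(-57297) = 229188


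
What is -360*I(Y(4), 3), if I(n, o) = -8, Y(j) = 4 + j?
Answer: 2880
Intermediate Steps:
-360*I(Y(4), 3) = -360*(-8) = 2880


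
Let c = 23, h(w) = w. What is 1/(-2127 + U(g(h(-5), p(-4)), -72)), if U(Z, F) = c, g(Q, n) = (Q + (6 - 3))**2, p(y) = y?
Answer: -1/2104 ≈ -0.00047529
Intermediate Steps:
g(Q, n) = (3 + Q)**2 (g(Q, n) = (Q + 3)**2 = (3 + Q)**2)
U(Z, F) = 23
1/(-2127 + U(g(h(-5), p(-4)), -72)) = 1/(-2127 + 23) = 1/(-2104) = -1/2104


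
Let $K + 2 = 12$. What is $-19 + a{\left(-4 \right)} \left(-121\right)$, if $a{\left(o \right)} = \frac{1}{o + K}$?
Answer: $- \frac{235}{6} \approx -39.167$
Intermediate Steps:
$K = 10$ ($K = -2 + 12 = 10$)
$a{\left(o \right)} = \frac{1}{10 + o}$ ($a{\left(o \right)} = \frac{1}{o + 10} = \frac{1}{10 + o}$)
$-19 + a{\left(-4 \right)} \left(-121\right) = -19 + \frac{1}{10 - 4} \left(-121\right) = -19 + \frac{1}{6} \left(-121\right) = -19 - \frac{121}{6} = - \frac{235}{6}$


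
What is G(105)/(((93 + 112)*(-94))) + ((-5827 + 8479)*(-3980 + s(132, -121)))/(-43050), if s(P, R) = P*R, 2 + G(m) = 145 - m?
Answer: 414482183/337225 ≈ 1229.1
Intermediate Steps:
G(m) = 143 - m (G(m) = -2 + (145 - m) = 143 - m)
G(105)/(((93 + 112)*(-94))) + ((-5827 + 8479)*(-3980 + s(132, -121)))/(-43050) = (143 - 1*105)/(((93 + 112)*(-94))) + ((-5827 + 8479)*(-3980 + 132*(-121)))/(-43050) = (143 - 105)/((205*(-94))) + (2652*(-3980 - 15972))*(-1/43050) = 38/(-19270) + (2652*(-19952))*(-1/43050) = 38*(-1/19270) - 52912704*(-1/43050) = -19/9635 + 8818784/7175 = 414482183/337225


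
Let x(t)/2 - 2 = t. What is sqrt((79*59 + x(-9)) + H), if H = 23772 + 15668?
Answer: sqrt(44087) ≈ 209.97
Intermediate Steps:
x(t) = 4 + 2*t
H = 39440
sqrt((79*59 + x(-9)) + H) = sqrt((79*59 + (4 + 2*(-9))) + 39440) = sqrt((4661 + (4 - 18)) + 39440) = sqrt((4661 - 14) + 39440) = sqrt(4647 + 39440) = sqrt(44087)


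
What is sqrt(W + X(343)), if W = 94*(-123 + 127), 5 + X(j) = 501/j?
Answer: sqrt(894278)/49 ≈ 19.299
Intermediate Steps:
X(j) = -5 + 501/j
W = 376 (W = 94*4 = 376)
sqrt(W + X(343)) = sqrt(376 + (-5 + 501/343)) = sqrt(376 - 1214/343) = sqrt(127754/343) = sqrt(894278)/49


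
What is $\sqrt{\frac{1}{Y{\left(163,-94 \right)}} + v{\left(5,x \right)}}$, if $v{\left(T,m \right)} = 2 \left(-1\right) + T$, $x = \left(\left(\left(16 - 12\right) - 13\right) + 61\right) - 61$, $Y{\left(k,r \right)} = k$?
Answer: $\frac{7 \sqrt{1630}}{163} \approx 1.7338$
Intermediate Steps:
$x = -9$ ($x = \left(\left(4 - 13\right) + 61\right) - 61 = \left(-9 + 61\right) - 61 = 52 - 61 = -9$)
$v{\left(T,m \right)} = -2 + T$
$\sqrt{\frac{1}{Y{\left(163,-94 \right)}} + v{\left(5,x \right)}} = \sqrt{\frac{1}{163} + \left(-2 + 5\right)} = \sqrt{\frac{1}{163} + 3} = \sqrt{\frac{490}{163}} = \frac{7 \sqrt{1630}}{163}$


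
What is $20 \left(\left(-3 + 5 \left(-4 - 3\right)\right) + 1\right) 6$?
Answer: $-4440$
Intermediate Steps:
$20 \left(\left(-3 + 5 \left(-4 - 3\right)\right) + 1\right) 6 = 20 \left(\left(-3 + 5 \left(-7\right)\right) + 1\right) 6 = 20 \left(\left(-3 - 35\right) + 1\right) 6 = 20 \left(-38 + 1\right) 6 = 20 \left(-37\right) 6 = \left(-740\right) 6 = -4440$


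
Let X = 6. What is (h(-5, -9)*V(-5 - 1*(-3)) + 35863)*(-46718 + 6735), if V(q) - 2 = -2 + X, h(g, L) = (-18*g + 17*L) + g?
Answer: -1417597265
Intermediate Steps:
h(g, L) = -17*g + 17*L
V(q) = 6 (V(q) = 2 + (-2 + 6) = 2 + 4 = 6)
(h(-5, -9)*V(-5 - 1*(-3)) + 35863)*(-46718 + 6735) = ((-17*(-5) + 17*(-9))*6 + 35863)*(-46718 + 6735) = ((85 - 153)*6 + 35863)*(-39983) = (-68*6 + 35863)*(-39983) = (-408 + 35863)*(-39983) = 35455*(-39983) = -1417597265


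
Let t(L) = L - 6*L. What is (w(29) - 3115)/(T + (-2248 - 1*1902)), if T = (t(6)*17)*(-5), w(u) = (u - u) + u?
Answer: 1543/800 ≈ 1.9287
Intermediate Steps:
t(L) = -5*L (t(L) = L - 6*L = -5*L)
w(u) = u (w(u) = 0 + u = u)
T = 2550 (T = (-5*6*17)*(-5) = -30*17*(-5) = -510*(-5) = 2550)
(w(29) - 3115)/(T + (-2248 - 1*1902)) = (29 - 3115)/(2550 + (-2248 - 1*1902)) = -3086/(2550 + (-2248 - 1902)) = -3086/(2550 - 4150) = -3086/(-1600) = -3086*(-1/1600) = 1543/800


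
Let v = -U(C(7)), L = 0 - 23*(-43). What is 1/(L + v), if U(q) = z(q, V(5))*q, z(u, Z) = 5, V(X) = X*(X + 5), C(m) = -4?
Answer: 1/1009 ≈ 0.00099108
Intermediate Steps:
L = 989 (L = 0 + 989 = 989)
V(X) = X*(5 + X)
U(q) = 5*q
v = 20 (v = -5*(-4) = -1*(-20) = 20)
1/(L + v) = 1/(989 + 20) = 1/1009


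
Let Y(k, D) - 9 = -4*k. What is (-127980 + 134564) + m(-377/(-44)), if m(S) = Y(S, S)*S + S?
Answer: 3085997/484 ≈ 6376.0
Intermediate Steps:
Y(k, D) = 9 - 4*k
m(S) = S + S*(9 - 4*S) (m(S) = (9 - 4*S)*S + S = S*(9 - 4*S) + S = S + S*(9 - 4*S))
(-127980 + 134564) + m(-377/(-44)) = (-127980 + 134564) + 2*(-377/(-44))*(5 - (-754)/(-44)) = 6584 + 2*(-377*(-1/44))*(5 - (-754)*(-1)/44) = 6584 + 2*(377/44)*(5 - 2*377/44) = 6584 + 2*(377/44)*(5 - 377/22) = 6584 + 2*(377/44)*(-267/22) = 6584 - 100659/484 = 3085997/484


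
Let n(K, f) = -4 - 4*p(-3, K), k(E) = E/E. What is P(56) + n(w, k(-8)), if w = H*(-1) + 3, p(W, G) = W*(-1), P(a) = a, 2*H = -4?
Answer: 40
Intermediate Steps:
H = -2 (H = (½)*(-4) = -2)
k(E) = 1
p(W, G) = -W
w = 5 (w = -2*(-1) + 3 = 2 + 3 = 5)
n(K, f) = -16 (n(K, f) = -4 - (-4)*(-3) = -4 - 4*3 = -4 - 12 = -16)
P(56) + n(w, k(-8)) = 56 - 16 = 40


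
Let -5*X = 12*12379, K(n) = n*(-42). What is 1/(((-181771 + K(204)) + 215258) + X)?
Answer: -5/23953 ≈ -0.00020874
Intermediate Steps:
K(n) = -42*n
X = -148548/5 (X = -12*12379/5 = -⅕*148548 = -148548/5 ≈ -29710.)
1/(((-181771 + K(204)) + 215258) + X) = 1/(((-181771 - 42*204) + 215258) - 148548/5) = 1/(((-181771 - 8568) + 215258) - 148548/5) = 1/((-190339 + 215258) - 148548/5) = 1/(24919 - 148548/5) = 1/(-23953/5) = -5/23953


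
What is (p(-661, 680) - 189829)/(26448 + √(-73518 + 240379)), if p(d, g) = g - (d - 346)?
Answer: -4975979616/699329843 + 188142*√166861/699329843 ≈ -7.0055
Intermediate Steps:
p(d, g) = 346 + g - d (p(d, g) = g - (-346 + d) = g + (346 - d) = 346 + g - d)
(p(-661, 680) - 189829)/(26448 + √(-73518 + 240379)) = ((346 + 680 - 1*(-661)) - 189829)/(26448 + √(-73518 + 240379)) = ((346 + 680 + 661) - 189829)/(26448 + √166861) = (1687 - 189829)/(26448 + √166861) = -188142/(26448 + √166861)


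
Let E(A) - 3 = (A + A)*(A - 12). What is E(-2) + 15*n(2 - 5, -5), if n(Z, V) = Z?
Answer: 14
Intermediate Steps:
E(A) = 3 + 2*A*(-12 + A) (E(A) = 3 + (A + A)*(A - 12) = 3 + (2*A)*(-12 + A) = 3 + 2*A*(-12 + A))
E(-2) + 15*n(2 - 5, -5) = (3 - 24*(-2) + 2*(-2)²) + 15*(2 - 5) = (3 + 48 + 2*4) + 15*(-3) = (3 + 48 + 8) - 45 = 59 - 45 = 14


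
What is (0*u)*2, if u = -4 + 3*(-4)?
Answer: 0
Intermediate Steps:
u = -16 (u = -4 - 12 = -16)
(0*u)*2 = (0*(-16))*2 = 0*2 = 0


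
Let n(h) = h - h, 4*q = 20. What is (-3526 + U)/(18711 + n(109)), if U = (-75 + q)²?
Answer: 458/6237 ≈ 0.073433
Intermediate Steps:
q = 5 (q = (¼)*20 = 5)
U = 4900 (U = (-75 + 5)² = (-70)² = 4900)
n(h) = 0
(-3526 + U)/(18711 + n(109)) = (-3526 + 4900)/(18711 + 0) = 1374/18711 = 1374*(1/18711) = 458/6237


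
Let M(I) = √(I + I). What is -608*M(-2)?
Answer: -1216*I ≈ -1216.0*I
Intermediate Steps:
M(I) = √2*√I (M(I) = √(2*I) = √2*√I)
-608*M(-2) = -608*√2*√(-2) = -608*√2*I*√2 = -1216*I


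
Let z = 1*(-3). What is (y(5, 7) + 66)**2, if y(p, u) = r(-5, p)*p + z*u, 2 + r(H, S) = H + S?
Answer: 1225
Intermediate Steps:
r(H, S) = -2 + H + S (r(H, S) = -2 + (H + S) = -2 + H + S)
z = -3
y(p, u) = -3*u + p*(-7 + p) (y(p, u) = (-2 - 5 + p)*p - 3*u = (-7 + p)*p - 3*u = p*(-7 + p) - 3*u = -3*u + p*(-7 + p))
(y(5, 7) + 66)**2 = ((-3*7 + 5*(-7 + 5)) + 66)**2 = ((-21 + 5*(-2)) + 66)**2 = ((-21 - 10) + 66)**2 = (-31 + 66)**2 = 35**2 = 1225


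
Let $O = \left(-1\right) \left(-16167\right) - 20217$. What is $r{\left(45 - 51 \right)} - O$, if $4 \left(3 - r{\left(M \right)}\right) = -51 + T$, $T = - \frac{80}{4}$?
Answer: $\frac{16283}{4} \approx 4070.8$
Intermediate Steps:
$T = -20$ ($T = \left(-80\right) \frac{1}{4} = -20$)
$r{\left(M \right)} = \frac{83}{4}$ ($r{\left(M \right)} = 3 - \frac{-51 - 20}{4} = 3 - - \frac{71}{4} = 3 + \frac{71}{4} = \frac{83}{4}$)
$O = -4050$ ($O = 16167 - 20217 = -4050$)
$r{\left(45 - 51 \right)} - O = \frac{83}{4} - -4050 = \frac{83}{4} + 4050 = \frac{16283}{4}$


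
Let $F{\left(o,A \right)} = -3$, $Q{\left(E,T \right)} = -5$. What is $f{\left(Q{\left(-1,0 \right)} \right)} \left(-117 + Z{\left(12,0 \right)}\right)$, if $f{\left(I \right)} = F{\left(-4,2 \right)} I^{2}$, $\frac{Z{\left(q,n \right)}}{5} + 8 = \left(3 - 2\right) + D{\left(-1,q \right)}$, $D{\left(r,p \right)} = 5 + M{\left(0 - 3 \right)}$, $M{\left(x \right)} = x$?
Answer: $10650$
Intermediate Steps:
$D{\left(r,p \right)} = 2$ ($D{\left(r,p \right)} = 5 + \left(0 - 3\right) = 5 - 3 = 2$)
$Z{\left(q,n \right)} = -25$ ($Z{\left(q,n \right)} = -40 + 5 \left(\left(3 - 2\right) + 2\right) = -40 + 5 \left(1 + 2\right) = -40 + 5 \cdot 3 = -40 + 15 = -25$)
$f{\left(I \right)} = - 3 I^{2}$
$f{\left(Q{\left(-1,0 \right)} \right)} \left(-117 + Z{\left(12,0 \right)}\right) = - 3 \left(-5\right)^{2} \left(-117 - 25\right) = \left(-3\right) 25 \left(-142\right) = \left(-75\right) \left(-142\right) = 10650$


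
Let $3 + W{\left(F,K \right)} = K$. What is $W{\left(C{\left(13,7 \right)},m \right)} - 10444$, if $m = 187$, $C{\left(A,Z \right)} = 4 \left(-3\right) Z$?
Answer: $-10260$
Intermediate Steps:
$C{\left(A,Z \right)} = - 12 Z$
$W{\left(F,K \right)} = -3 + K$
$W{\left(C{\left(13,7 \right)},m \right)} - 10444 = \left(-3 + 187\right) - 10444 = 184 - 10444 = -10260$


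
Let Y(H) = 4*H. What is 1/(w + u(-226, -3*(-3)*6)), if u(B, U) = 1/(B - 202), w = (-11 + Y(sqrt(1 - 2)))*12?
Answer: -24180716/3613966945 - 8792832*I/3613966945 ≈ -0.0066909 - 0.002433*I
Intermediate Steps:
w = -132 + 48*I (w = (-11 + 4*sqrt(1 - 2))*12 = (-11 + 4*sqrt(-1))*12 = (-11 + 4*I)*12 = -132 + 48*I ≈ -132.0 + 48.0*I)
u(B, U) = 1/(-202 + B)
1/(w + u(-226, -3*(-3)*6)) = 1/((-132 + 48*I) + 1/(-202 - 226)) = 1/((-132 + 48*I) + 1/(-428)) = 1/((-132 + 48*I) - 1/428) = 1/(-56497/428 + 48*I) = 183184*(-56497/428 - 48*I)/3613966945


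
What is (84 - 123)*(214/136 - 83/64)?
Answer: -11739/1088 ≈ -10.790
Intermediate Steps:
(84 - 123)*(214/136 - 83/64) = -39*(214*(1/136) - 83*1/64) = -39*(107/68 - 83/64) = -39*301/1088 = -11739/1088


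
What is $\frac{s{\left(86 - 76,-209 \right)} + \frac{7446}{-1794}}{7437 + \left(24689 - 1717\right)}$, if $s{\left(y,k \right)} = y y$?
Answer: $\frac{28659}{9092291} \approx 0.003152$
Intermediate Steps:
$s{\left(y,k \right)} = y^{2}$
$\frac{s{\left(86 - 76,-209 \right)} + \frac{7446}{-1794}}{7437 + \left(24689 - 1717\right)} = \frac{\left(86 - 76\right)^{2} + \frac{7446}{-1794}}{7437 + \left(24689 - 1717\right)} = \frac{\left(86 - 76\right)^{2} + 7446 \left(- \frac{1}{1794}\right)}{7437 + 22972} = \frac{\left(86 - 76\right)^{2} - \frac{1241}{299}}{30409} = \left(10^{2} - \frac{1241}{299}\right) \frac{1}{30409} = \left(100 - \frac{1241}{299}\right) \frac{1}{30409} = \frac{28659}{299} \cdot \frac{1}{30409} = \frac{28659}{9092291}$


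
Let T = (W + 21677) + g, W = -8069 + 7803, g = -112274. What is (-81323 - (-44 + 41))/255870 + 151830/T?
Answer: -4623772126/2324911581 ≈ -1.9888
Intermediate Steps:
W = -266
T = -90863 (T = (-266 + 21677) - 112274 = 21411 - 112274 = -90863)
(-81323 - (-44 + 41))/255870 + 151830/T = (-81323 - (-44 + 41))/255870 + 151830/(-90863) = (-81323 - (-3))*(1/255870) + 151830*(-1/90863) = (-81323 - 1*(-3))*(1/255870) - 151830/90863 = (-81323 + 3)*(1/255870) - 151830/90863 = -81320*1/255870 - 151830/90863 = -8132/25587 - 151830/90863 = -4623772126/2324911581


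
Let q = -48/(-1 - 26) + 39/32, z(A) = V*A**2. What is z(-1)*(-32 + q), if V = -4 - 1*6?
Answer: 41765/144 ≈ 290.03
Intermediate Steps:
V = -10 (V = -4 - 6 = -10)
z(A) = -10*A**2
q = 863/288 (q = -48/(-27) + 39*(1/32) = -48*(-1/27) + 39/32 = 16/9 + 39/32 = 863/288 ≈ 2.9965)
z(-1)*(-32 + q) = (-10*(-1)**2)*(-32 + 863/288) = -10*1*(-8353/288) = -10*(-8353/288) = 41765/144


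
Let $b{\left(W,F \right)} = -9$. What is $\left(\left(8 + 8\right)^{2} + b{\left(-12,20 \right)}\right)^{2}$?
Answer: $61009$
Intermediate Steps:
$\left(\left(8 + 8\right)^{2} + b{\left(-12,20 \right)}\right)^{2} = \left(\left(8 + 8\right)^{2} - 9\right)^{2} = \left(16^{2} - 9\right)^{2} = \left(256 - 9\right)^{2} = 247^{2} = 61009$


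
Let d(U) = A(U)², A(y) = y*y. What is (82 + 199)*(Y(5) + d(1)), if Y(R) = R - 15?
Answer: -2529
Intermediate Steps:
A(y) = y²
Y(R) = -15 + R
d(U) = U⁴ (d(U) = (U²)² = U⁴)
(82 + 199)*(Y(5) + d(1)) = (82 + 199)*((-15 + 5) + 1⁴) = 281*(-10 + 1) = 281*(-9) = -2529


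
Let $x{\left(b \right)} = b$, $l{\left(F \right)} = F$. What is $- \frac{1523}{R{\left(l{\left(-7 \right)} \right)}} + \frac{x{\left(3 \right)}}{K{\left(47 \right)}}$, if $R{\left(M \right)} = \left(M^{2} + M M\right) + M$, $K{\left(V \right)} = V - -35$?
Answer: $- \frac{124613}{7462} \approx -16.7$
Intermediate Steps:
$K{\left(V \right)} = 35 + V$ ($K{\left(V \right)} = V + 35 = 35 + V$)
$R{\left(M \right)} = M + 2 M^{2}$ ($R{\left(M \right)} = \left(M^{2} + M^{2}\right) + M = 2 M^{2} + M = M + 2 M^{2}$)
$- \frac{1523}{R{\left(l{\left(-7 \right)} \right)}} + \frac{x{\left(3 \right)}}{K{\left(47 \right)}} = - \frac{1523}{\left(-7\right) \left(1 + 2 \left(-7\right)\right)} + \frac{3}{35 + 47} = - \frac{1523}{\left(-7\right) \left(1 - 14\right)} + \frac{3}{82} = - \frac{1523}{\left(-7\right) \left(-13\right)} + 3 \cdot \frac{1}{82} = - \frac{1523}{91} + \frac{3}{82} = - \frac{124613}{7462}$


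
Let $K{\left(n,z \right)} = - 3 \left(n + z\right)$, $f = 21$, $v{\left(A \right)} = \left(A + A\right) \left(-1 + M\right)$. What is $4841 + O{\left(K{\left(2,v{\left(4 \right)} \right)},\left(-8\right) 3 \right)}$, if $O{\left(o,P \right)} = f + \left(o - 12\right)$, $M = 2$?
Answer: $4820$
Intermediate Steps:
$v{\left(A \right)} = 2 A$ ($v{\left(A \right)} = \left(A + A\right) \left(-1 + 2\right) = 2 A 1 = 2 A$)
$K{\left(n,z \right)} = - 3 n - 3 z$
$O{\left(o,P \right)} = 9 + o$ ($O{\left(o,P \right)} = 21 + \left(o - 12\right) = 21 + \left(-12 + o\right) = 9 + o$)
$4841 + O{\left(K{\left(2,v{\left(4 \right)} \right)},\left(-8\right) 3 \right)} = 4841 + \left(9 - \left(6 + 3 \cdot 2 \cdot 4\right)\right) = 4841 + \left(9 - 30\right) = 4841 - 21 = 4820$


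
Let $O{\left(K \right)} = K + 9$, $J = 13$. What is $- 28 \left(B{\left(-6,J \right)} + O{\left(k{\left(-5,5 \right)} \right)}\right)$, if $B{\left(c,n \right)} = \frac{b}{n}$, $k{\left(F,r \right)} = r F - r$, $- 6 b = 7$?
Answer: $\frac{23030}{39} \approx 590.51$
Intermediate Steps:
$b = - \frac{7}{6}$ ($b = \left(- \frac{1}{6}\right) 7 = - \frac{7}{6} \approx -1.1667$)
$k{\left(F,r \right)} = - r + F r$ ($k{\left(F,r \right)} = F r - r = - r + F r$)
$O{\left(K \right)} = 9 + K$
$B{\left(c,n \right)} = - \frac{7}{6 n}$
$- 28 \left(B{\left(-6,J \right)} + O{\left(k{\left(-5,5 \right)} \right)}\right) = - 28 \left(- \frac{7}{6 \cdot 13} + \left(9 + 5 \left(-1 - 5\right)\right)\right) = - 28 \left(\left(- \frac{7}{6}\right) \frac{1}{13} + \left(9 + 5 \left(-6\right)\right)\right) = - 28 \left(- \frac{7}{78} + \left(9 - 30\right)\right) = - 28 \left(- \frac{7}{78} - 21\right) = \left(-28\right) \left(- \frac{1645}{78}\right) = \frac{23030}{39}$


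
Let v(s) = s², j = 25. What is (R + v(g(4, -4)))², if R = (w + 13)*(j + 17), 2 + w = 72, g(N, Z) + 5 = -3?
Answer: 12602500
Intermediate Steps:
g(N, Z) = -8 (g(N, Z) = -5 - 3 = -8)
w = 70 (w = -2 + 72 = 70)
R = 3486 (R = (70 + 13)*(25 + 17) = 83*42 = 3486)
(R + v(g(4, -4)))² = (3486 + (-8)²)² = (3486 + 64)² = 3550² = 12602500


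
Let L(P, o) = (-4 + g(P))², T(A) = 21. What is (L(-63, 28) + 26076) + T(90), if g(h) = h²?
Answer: 15747322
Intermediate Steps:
L(P, o) = (-4 + P²)²
(L(-63, 28) + 26076) + T(90) = ((-4 + (-63)²)² + 26076) + 21 = ((-4 + 3969)² + 26076) + 21 = (3965² + 26076) + 21 = (15721225 + 26076) + 21 = 15747301 + 21 = 15747322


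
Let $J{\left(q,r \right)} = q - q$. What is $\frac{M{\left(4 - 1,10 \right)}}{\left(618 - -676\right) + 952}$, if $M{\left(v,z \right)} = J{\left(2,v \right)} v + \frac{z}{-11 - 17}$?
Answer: $- \frac{5}{31444} \approx -0.00015901$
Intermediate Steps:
$J{\left(q,r \right)} = 0$
$M{\left(v,z \right)} = - \frac{z}{28}$ ($M{\left(v,z \right)} = 0 v + \frac{z}{-11 - 17} = 0 + \frac{z}{-28} = 0 - \frac{z}{28} = - \frac{z}{28}$)
$\frac{M{\left(4 - 1,10 \right)}}{\left(618 - -676\right) + 952} = \frac{\left(- \frac{1}{28}\right) 10}{\left(618 - -676\right) + 952} = \frac{1}{\left(618 + 676\right) + 952} \left(- \frac{5}{14}\right) = \frac{1}{1294 + 952} \left(- \frac{5}{14}\right) = \frac{1}{2246} \left(- \frac{5}{14}\right) = - \frac{5}{31444}$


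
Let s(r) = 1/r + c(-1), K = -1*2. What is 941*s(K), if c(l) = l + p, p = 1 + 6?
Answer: 10351/2 ≈ 5175.5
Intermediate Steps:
p = 7
K = -2
c(l) = 7 + l (c(l) = l + 7 = 7 + l)
s(r) = 6 + 1/r (s(r) = 1/r + (7 - 1) = 1/r + 6 = 6 + 1/r)
941*s(K) = 941*(6 + 1/(-2)) = 941*(6 - ½) = 941*(11/2) = 10351/2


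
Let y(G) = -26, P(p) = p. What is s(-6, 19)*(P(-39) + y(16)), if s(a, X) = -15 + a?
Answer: 1365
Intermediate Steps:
s(-6, 19)*(P(-39) + y(16)) = (-15 - 6)*(-39 - 26) = -21*(-65) = 1365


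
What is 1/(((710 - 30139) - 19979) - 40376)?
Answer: -1/89784 ≈ -1.1138e-5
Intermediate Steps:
1/(((710 - 30139) - 19979) - 40376) = 1/((-29429 - 19979) - 40376) = 1/(-49408 - 40376) = 1/(-89784) = -1/89784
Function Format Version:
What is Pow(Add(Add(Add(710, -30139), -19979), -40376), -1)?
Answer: Rational(-1, 89784) ≈ -1.1138e-5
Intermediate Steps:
Pow(Add(Add(Add(710, -30139), -19979), -40376), -1) = Pow(Add(Add(-29429, -19979), -40376), -1) = Pow(Add(-49408, -40376), -1) = Pow(-89784, -1) = Rational(-1, 89784)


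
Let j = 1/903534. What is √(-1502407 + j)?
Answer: I*√1226525545202894958/903534 ≈ 1225.7*I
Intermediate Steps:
j = 1/903534 ≈ 1.1068e-6
√(-1502407 + j) = √(-1502407 + 1/903534) = √(-1357475806337/903534) = I*√1226525545202894958/903534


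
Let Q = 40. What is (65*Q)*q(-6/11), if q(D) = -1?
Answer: -2600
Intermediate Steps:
(65*Q)*q(-6/11) = (65*40)*(-1) = 2600*(-1) = -2600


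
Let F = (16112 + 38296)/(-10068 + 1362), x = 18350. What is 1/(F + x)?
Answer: 1451/26616782 ≈ 5.4515e-5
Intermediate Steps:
F = -9068/1451 (F = 54408/(-8706) = 54408*(-1/8706) = -9068/1451 ≈ -6.2495)
1/(F + x) = 1/(-9068/1451 + 18350) = 1/(26616782/1451) = 1451/26616782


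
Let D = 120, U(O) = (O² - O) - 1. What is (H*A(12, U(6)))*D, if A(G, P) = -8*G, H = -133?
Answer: 1532160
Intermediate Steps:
U(O) = -1 + O² - O
(H*A(12, U(6)))*D = -(-1064)*12*120 = -133*(-96)*120 = 12768*120 = 1532160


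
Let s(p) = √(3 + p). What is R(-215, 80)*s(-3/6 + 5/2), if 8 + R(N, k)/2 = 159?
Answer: 302*√5 ≈ 675.29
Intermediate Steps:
R(N, k) = 302 (R(N, k) = -16 + 2*159 = -16 + 318 = 302)
R(-215, 80)*s(-3/6 + 5/2) = 302*√(3 + (-3/6 + 5/2)) = 302*√(3 + (-3*⅙ + 5*(½))) = 302*√(3 + (-½ + 5/2)) = 302*√(3 + 2) = 302*√5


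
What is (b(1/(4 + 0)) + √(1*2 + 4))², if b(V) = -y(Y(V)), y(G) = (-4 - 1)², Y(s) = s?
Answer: (25 - √6)² ≈ 508.53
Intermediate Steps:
y(G) = 25 (y(G) = (-5)² = 25)
b(V) = -25 (b(V) = -1*25 = -25)
(b(1/(4 + 0)) + √(1*2 + 4))² = (-25 + √(1*2 + 4))² = (-25 + √(2 + 4))² = (-25 + √6)²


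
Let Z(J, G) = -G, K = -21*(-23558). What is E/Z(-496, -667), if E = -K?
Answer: -494718/667 ≈ -741.71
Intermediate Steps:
K = 494718
E = -494718 (E = -1*494718 = -494718)
E/Z(-496, -667) = -494718/((-1*(-667))) = -494718/667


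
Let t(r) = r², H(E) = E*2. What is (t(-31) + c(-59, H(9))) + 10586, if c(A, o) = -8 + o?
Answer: 11557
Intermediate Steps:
H(E) = 2*E
(t(-31) + c(-59, H(9))) + 10586 = ((-31)² + (-8 + 2*9)) + 10586 = (961 + (-8 + 18)) + 10586 = (961 + 10) + 10586 = 971 + 10586 = 11557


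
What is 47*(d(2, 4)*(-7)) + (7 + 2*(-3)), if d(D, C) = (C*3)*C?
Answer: -15791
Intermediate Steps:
d(D, C) = 3*C**2 (d(D, C) = (3*C)*C = 3*C**2)
47*(d(2, 4)*(-7)) + (7 + 2*(-3)) = 47*((3*4**2)*(-7)) + (7 + 2*(-3)) = 47*((3*16)*(-7)) + (7 - 6) = 47*(48*(-7)) + 1 = 47*(-336) + 1 = -15792 + 1 = -15791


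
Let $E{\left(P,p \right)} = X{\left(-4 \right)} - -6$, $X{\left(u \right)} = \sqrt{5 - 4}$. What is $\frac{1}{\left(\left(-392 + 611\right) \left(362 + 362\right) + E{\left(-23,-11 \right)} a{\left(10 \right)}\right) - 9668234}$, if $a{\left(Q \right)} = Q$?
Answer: $- \frac{1}{9509608} \approx -1.0516 \cdot 10^{-7}$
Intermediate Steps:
$X{\left(u \right)} = 1$ ($X{\left(u \right)} = \sqrt{1} = 1$)
$E{\left(P,p \right)} = 7$ ($E{\left(P,p \right)} = 1 - -6 = 1 + 6 = 7$)
$\frac{1}{\left(\left(-392 + 611\right) \left(362 + 362\right) + E{\left(-23,-11 \right)} a{\left(10 \right)}\right) - 9668234} = \frac{1}{\left(\left(-392 + 611\right) \left(362 + 362\right) + 7 \cdot 10\right) - 9668234} = \frac{1}{\left(219 \cdot 724 + 70\right) - 9668234} = \frac{1}{\left(158556 + 70\right) - 9668234} = \frac{1}{158626 - 9668234} = \frac{1}{-9509608} = - \frac{1}{9509608}$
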